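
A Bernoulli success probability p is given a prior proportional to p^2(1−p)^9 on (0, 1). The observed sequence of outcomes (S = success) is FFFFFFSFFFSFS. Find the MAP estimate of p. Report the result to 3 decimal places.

p̂_MAP = 0.208

The prior density ∝ p^2(1−p)^9 is the kernel of Beta(3, 10).
Data: 3 successes in 13 trials (from the sequence). The binomial likelihood contributes p^3(1−p)^10, so the posterior is Beta(3+3, 10+10) = Beta(6, 20).
For Beta(a, b) with a, b > 1 the mode is (a−1)/(a+b−2) = 5/24 ≈ 0.208.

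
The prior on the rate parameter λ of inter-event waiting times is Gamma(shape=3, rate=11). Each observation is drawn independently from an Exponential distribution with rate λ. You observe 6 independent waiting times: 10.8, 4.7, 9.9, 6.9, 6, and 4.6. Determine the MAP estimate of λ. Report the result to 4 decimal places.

The Exponential(rate=λ) likelihood is ∝ λ^n e^(−λΣtᵢ). Here n = 6 and Σtᵢ = 10.8 + 4.7 + 9.9 + 6.9 + 6 + 4.6 = 42.9.
Posterior ∝ λ^2e^(−11λ) · λ^6e^(−42.9λ) = λ^8e^(−53.9λ), i.e. Gamma(9, 53.9).
Mode = (a−1)/b = 8/53.9 ≈ 0.1484.

λ̂_MAP = 0.1484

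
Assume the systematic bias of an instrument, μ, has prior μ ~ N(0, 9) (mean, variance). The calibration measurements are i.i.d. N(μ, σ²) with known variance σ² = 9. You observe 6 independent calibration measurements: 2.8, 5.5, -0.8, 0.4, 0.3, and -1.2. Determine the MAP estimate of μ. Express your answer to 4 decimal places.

μ̂_MAP = 1.0000

n = 6; x̄ = (2.8 + 5.5 + (-0.8) + 0.4 + 0.3 + (-1.2))/6 = 7/6 = 7/6 ≈ 1.1667.
For a Normal prior and Normal likelihood with known variance, the posterior is Normal; its mode equals its mean, the precision-weighted average.
Prior precision 1/σ₀² = 1/9; data precision n/σ² = 6/9 = 2/3.
μ̂ = ((1/9)·0 + (2/3)·(7/6)) / (1/9 + 2/3) = (7/9)/(7/9) = 1.0000.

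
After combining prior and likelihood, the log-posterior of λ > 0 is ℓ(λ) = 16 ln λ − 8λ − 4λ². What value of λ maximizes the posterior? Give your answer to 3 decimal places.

λ̂_MAP = 1.000

ℓ'(λ) = 16/λ − 8 − 8λ. Setting this to zero and multiplying by λ: 8λ² + 8λ − 16 = 0.
λ = (−8 + √(8² + 4·8·16)) / (2·8) = (−8 + √576) / 16 = (−8 + 24)/16 = 1.
ℓ''(λ) = −16/λ² − 8 < 0, confirming a maximum.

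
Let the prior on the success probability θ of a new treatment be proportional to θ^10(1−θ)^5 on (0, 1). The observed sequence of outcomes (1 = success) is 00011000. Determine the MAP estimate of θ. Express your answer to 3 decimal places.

θ̂_MAP = 0.522

The prior density ∝ θ^10(1−θ)^5 is the kernel of Beta(11, 6).
Data: 2 successes in 8 trials (from the sequence). The binomial likelihood contributes θ^2(1−θ)^6, so the posterior is Beta(11+2, 6+6) = Beta(13, 12).
For Beta(a, b) with a, b > 1 the mode is (a−1)/(a+b−2) = 12/23 ≈ 0.522.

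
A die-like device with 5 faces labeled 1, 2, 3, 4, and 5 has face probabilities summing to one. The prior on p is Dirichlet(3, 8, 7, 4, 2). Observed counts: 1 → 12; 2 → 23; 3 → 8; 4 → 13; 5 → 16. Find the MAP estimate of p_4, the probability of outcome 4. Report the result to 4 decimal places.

MAP estimate: 0.1758

The posterior is Dirichlet(αᵢ + nᵢ) = Dirichlet(15, 31, 15, 17, 18).
For a Dirichlet(a₁,…,a_K) with all aᵢ > 1, the mode has j-th component (aⱼ − 1)/(Σaᵢ − K).
Here Σaᵢ = 96 and K = 5, so p_4 = (17 − 1)/(96 − 5) = 16/91 ≈ 0.1758.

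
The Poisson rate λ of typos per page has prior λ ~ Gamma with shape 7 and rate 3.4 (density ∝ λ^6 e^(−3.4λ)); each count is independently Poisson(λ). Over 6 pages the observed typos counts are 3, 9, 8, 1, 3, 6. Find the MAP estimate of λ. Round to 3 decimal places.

λ̂_MAP = 3.830

Σxᵢ = 3+9+8+1+3+6 = 30, with n = 6.
Posterior ∝ λ^6e^(−3.4λ) · λ^30e^(−6λ) = λ^36e^(−9.4λ), i.e. Gamma(shape=37, rate=9.4).
The mode of a Gamma(a, b) with a ≥ 1 (shape–rate) is (a−1)/b = 36/9.4 ≈ 3.830.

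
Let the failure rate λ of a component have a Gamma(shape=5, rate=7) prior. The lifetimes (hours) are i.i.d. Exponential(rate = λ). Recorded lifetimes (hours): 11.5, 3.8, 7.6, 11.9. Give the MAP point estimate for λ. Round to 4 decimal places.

The Exponential(rate=λ) likelihood is ∝ λ^n e^(−λΣtᵢ). Here n = 4 and Σtᵢ = 11.5 + 3.8 + 7.6 + 11.9 = 34.8.
Posterior ∝ λ^4e^(−7λ) · λ^4e^(−34.8λ) = λ^8e^(−41.8λ), i.e. Gamma(9, 41.8).
Mode = (a−1)/b = 8/41.8 ≈ 0.1914.

λ̂_MAP = 0.1914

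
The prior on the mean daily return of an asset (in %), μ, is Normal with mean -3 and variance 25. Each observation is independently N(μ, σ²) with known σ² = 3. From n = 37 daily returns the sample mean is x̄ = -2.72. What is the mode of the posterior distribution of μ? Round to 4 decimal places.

μ̂_MAP = -2.7209

n = 37, x̄ = -2.72.
For a Normal prior and Normal likelihood with known variance, the posterior is Normal; its mode equals its mean, the precision-weighted average.
Prior precision 1/σ₀² = 1/25 = 0.04; data precision n/σ² = 37/3.
μ̂ = (0.04·(-3) + (37/3)·(-2.72)) / (0.04 + 37/3) = (-101/3)/(928/75) = -2525/928 ≈ -2.7209.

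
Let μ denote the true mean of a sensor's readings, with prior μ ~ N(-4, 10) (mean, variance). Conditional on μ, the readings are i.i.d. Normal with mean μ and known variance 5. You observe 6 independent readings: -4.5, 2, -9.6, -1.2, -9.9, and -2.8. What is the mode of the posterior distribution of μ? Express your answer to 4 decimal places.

μ̂_MAP = -4.3077

n = 6; x̄ = ((-4.5) + 2 + (-9.6) + (-1.2) + (-9.9) + (-2.8))/6 = -26/6 = -13/3 ≈ -4.3333.
For a Normal prior and Normal likelihood with known variance, the posterior is Normal; its mode equals its mean, the precision-weighted average.
Prior precision 1/σ₀² = 1/10 = 0.1; data precision n/σ² = 6/5 = 1.2.
μ̂ = (0.1·(-4) + 1.2·(-13/3)) / (0.1 + 1.2) = (-5.6)/1.3 = -56/13 ≈ -4.3077.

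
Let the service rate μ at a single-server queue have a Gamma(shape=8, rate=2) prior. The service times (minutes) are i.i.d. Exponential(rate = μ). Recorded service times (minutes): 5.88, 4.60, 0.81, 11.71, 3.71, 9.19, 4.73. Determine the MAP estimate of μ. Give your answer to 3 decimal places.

The Exponential(rate=μ) likelihood is ∝ μ^n e^(−μΣtᵢ). Here n = 7 and Σtᵢ = 5.88 + 4.60 + 0.81 + 11.71 + 3.71 + 9.19 + 4.73 = 40.63.
Posterior ∝ μ^7e^(−2μ) · μ^7e^(−40.63μ) = μ^14e^(−42.63μ), i.e. Gamma(15, 42.63).
Mode = (a−1)/b = 14/42.63 ≈ 0.328.

μ̂_MAP = 0.328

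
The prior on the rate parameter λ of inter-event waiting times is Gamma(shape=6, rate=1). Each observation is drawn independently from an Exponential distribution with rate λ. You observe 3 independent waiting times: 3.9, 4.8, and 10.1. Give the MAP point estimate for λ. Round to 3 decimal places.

The Exponential(rate=λ) likelihood is ∝ λ^n e^(−λΣtᵢ). Here n = 3 and Σtᵢ = 3.9 + 4.8 + 10.1 = 18.8.
Posterior ∝ λ^5e^(−1λ) · λ^3e^(−18.8λ) = λ^8e^(−19.8λ), i.e. Gamma(9, 19.8).
Mode = (a−1)/b = 8/19.8 ≈ 0.404.

λ̂_MAP = 0.404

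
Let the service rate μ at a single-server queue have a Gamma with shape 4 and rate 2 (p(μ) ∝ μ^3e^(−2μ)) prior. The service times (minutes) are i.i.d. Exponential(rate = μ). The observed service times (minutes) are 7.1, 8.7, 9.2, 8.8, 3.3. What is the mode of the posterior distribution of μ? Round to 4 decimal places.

The Exponential(rate=μ) likelihood is ∝ μ^n e^(−μΣtᵢ). Here n = 5 and Σtᵢ = 7.1 + 8.7 + 9.2 + 8.8 + 3.3 = 37.1.
Posterior ∝ μ^3e^(−2μ) · μ^5e^(−37.1μ) = μ^8e^(−39.1μ), i.e. Gamma(9, 39.1).
Mode = (a−1)/b = 8/39.1 ≈ 0.2046.

μ̂_MAP = 0.2046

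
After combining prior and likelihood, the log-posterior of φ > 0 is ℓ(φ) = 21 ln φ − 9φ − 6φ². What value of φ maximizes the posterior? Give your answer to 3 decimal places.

ℓ'(φ) = 21/φ − 9 − 12φ. Setting this to zero and multiplying by φ: 12φ² + 9φ − 21 = 0.
φ = (−9 + √(9² + 4·12·21)) / (2·12) = (−9 + √1089) / 24 = (−9 + 33)/24 = 1.
ℓ''(φ) = −21/φ² − 12 < 0, confirming a maximum.

φ̂_MAP = 1.000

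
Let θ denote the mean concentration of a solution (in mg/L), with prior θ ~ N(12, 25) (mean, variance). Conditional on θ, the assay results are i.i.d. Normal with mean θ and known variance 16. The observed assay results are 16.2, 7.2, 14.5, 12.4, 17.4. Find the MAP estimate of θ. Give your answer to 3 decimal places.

θ̂_MAP = 13.365

n = 5; x̄ = (16.2 + 7.2 + 14.5 + 12.4 + 17.4)/5 = 67.7/5 = 13.54.
For a Normal prior and Normal likelihood with known variance, the posterior is Normal; its mode equals its mean, the precision-weighted average.
Prior precision 1/σ₀² = 1/25 = 0.04; data precision n/σ² = 5/16 = 0.3125.
θ̂ = (0.04·12 + 0.3125·13.54) / (0.04 + 0.3125) = 4.71125/0.3525 = 3769/282 ≈ 13.365.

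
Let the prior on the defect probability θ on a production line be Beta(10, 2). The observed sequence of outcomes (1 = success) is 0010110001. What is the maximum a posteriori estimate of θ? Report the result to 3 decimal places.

Prior: Beta(10, 2).
Data: 4 successes in 10 trials (from the sequence). The binomial likelihood contributes θ^4(1−θ)^6, so the posterior is Beta(10+4, 2+6) = Beta(14, 8).
For Beta(a, b) with a, b > 1 the mode is (a−1)/(a+b−2) = 13/20 ≈ 0.650.

θ̂_MAP = 0.650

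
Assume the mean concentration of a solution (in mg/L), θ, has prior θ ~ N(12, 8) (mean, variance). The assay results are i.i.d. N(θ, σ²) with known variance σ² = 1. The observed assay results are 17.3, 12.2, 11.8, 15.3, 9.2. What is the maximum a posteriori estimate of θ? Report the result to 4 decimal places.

n = 5; x̄ = (17.3 + 12.2 + 11.8 + 15.3 + 9.2)/5 = 65.8/5 = 13.16.
For a Normal prior and Normal likelihood with known variance, the posterior is Normal; its mode equals its mean, the precision-weighted average.
Prior precision 1/σ₀² = 1/8 = 0.125; data precision n/σ² = 5/1 = 5.
θ̂ = (0.125·12 + 5·13.16) / (0.125 + 5) = 67.3/5.125 = 2692/205 ≈ 13.1317.

θ̂_MAP = 13.1317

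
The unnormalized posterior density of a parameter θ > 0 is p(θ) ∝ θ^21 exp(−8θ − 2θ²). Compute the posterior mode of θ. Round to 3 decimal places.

θ̂_MAP = 1.500

ℓ'(θ) = 21/θ − 8 − 4θ. Setting this to zero and multiplying by θ: 4θ² + 8θ − 21 = 0.
θ = (−8 + √(8² + 4·4·21)) / (2·4) = (−8 + √400) / 8 = (−8 + 20)/8 = 3/2.
ℓ''(θ) = −21/θ² − 4 < 0, confirming a maximum.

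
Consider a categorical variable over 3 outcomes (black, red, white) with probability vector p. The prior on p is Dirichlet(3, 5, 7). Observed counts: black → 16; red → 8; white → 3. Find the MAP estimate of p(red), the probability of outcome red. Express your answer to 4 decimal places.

The posterior is Dirichlet(αᵢ + nᵢ) = Dirichlet(19, 13, 10).
For a Dirichlet(a₁,…,a_K) with all aᵢ > 1, the mode has j-th component (aⱼ − 1)/(Σaᵢ − K).
Here Σaᵢ = 42 and K = 3, so p(red) = (13 − 1)/(42 − 3) = 12/39 ≈ 0.3077.

MAP estimate of p(red) = 0.3077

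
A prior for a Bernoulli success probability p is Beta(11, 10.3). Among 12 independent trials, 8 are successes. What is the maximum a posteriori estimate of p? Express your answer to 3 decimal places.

Prior: Beta(11, 10.3).
Data: 8 successes in 12 trials. The binomial likelihood contributes p^8(1−p)^4, so the posterior is Beta(11+8, 10.3+4) = Beta(19, 14.3).
For Beta(a, b) with a, b > 1 the mode is (a−1)/(a+b−2) = 18/31.3 ≈ 0.575.

p̂_MAP = 0.575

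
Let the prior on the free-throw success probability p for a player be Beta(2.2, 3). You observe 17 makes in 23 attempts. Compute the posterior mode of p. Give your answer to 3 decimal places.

p̂_MAP = 0.695

Prior: Beta(2.2, 3).
Data: 17 successes in 23 trials. The binomial likelihood contributes p^17(1−p)^6, so the posterior is Beta(2.2+17, 3+6) = Beta(19.2, 9).
For Beta(a, b) with a, b > 1 the mode is (a−1)/(a+b−2) = 18.2/26.2 ≈ 0.695.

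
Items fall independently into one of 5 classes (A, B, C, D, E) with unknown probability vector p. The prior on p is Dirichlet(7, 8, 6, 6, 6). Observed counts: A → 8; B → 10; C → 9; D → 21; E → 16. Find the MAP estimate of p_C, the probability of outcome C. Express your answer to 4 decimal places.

The posterior is Dirichlet(αᵢ + nᵢ) = Dirichlet(15, 18, 15, 27, 22).
For a Dirichlet(a₁,…,a_K) with all aᵢ > 1, the mode has j-th component (aⱼ − 1)/(Σaᵢ − K).
Here Σaᵢ = 97 and K = 5, so p_C = (15 − 1)/(97 − 5) = 14/92 ≈ 0.1522.

MAP estimate of p_C = 0.1522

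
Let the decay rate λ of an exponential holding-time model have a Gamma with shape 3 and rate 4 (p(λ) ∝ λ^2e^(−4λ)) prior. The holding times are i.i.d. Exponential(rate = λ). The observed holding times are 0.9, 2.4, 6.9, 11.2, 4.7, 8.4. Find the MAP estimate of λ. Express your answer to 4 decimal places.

The Exponential(rate=λ) likelihood is ∝ λ^n e^(−λΣtᵢ). Here n = 6 and Σtᵢ = 0.9 + 2.4 + 6.9 + 11.2 + 4.7 + 8.4 = 34.5.
Posterior ∝ λ^2e^(−4λ) · λ^6e^(−34.5λ) = λ^8e^(−38.5λ), i.e. Gamma(9, 38.5).
Mode = (a−1)/b = 8/38.5 ≈ 0.2078.

λ̂_MAP = 0.2078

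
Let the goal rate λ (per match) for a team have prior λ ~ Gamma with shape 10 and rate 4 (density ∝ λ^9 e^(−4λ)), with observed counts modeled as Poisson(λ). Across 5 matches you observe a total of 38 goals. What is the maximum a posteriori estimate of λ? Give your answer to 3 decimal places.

λ̂_MAP = 5.222

Σxᵢ = 38, n = 5.
Posterior ∝ λ^9e^(−4λ) · λ^38e^(−5λ) = λ^47e^(−9λ), i.e. Gamma(shape=48, rate=9).
The mode of a Gamma(a, b) with a ≥ 1 (shape–rate) is (a−1)/b = 47/9 ≈ 5.222.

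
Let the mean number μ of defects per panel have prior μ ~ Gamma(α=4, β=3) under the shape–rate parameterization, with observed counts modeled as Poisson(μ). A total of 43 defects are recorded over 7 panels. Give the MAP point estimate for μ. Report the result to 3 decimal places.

μ̂_MAP = 4.600

Σxᵢ = 43, n = 7.
Posterior ∝ μ^3e^(−3μ) · μ^43e^(−7μ) = μ^46e^(−10μ), i.e. Gamma(shape=47, rate=10).
The mode of a Gamma(a, b) with a ≥ 1 (shape–rate) is (a−1)/b = 46/10 ≈ 4.600.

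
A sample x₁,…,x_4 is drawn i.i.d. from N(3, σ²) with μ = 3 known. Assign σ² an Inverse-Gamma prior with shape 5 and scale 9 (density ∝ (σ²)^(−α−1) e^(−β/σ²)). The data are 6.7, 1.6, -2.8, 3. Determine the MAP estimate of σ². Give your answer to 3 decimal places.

σ̂²_MAP = 4.206

Sum of squared deviations about the known mean: SS = (6.7−3)² + (1.6−3)² + (-2.8−3)² + (3−3)² = 49.29.
The Normal likelihood contributes (σ²)^(−n/2) exp(−SS/(2σ²)), so the posterior is Inverse-Gamma(α + n/2, β + SS/2) = Inverse-Gamma(7, 33.645).
The mode of Inverse-Gamma(a, b) is b/(a+1) = 33.645/8 ≈ 4.206.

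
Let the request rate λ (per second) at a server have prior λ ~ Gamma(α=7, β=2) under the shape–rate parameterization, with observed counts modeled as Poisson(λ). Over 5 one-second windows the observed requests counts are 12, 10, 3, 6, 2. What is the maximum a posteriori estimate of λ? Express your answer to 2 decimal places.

λ̂_MAP = 5.57

Σxᵢ = 12+10+3+6+2 = 33, with n = 5.
Posterior ∝ λ^6e^(−2λ) · λ^33e^(−5λ) = λ^39e^(−7λ), i.e. Gamma(shape=40, rate=7).
The mode of a Gamma(a, b) with a ≥ 1 (shape–rate) is (a−1)/b = 39/7 ≈ 5.57.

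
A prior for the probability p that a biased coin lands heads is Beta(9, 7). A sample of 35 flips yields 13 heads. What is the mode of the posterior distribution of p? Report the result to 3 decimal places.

p̂_MAP = 0.429

Prior: Beta(9, 7).
Data: 13 successes in 35 trials. The binomial likelihood contributes p^13(1−p)^22, so the posterior is Beta(9+13, 7+22) = Beta(22, 29).
For Beta(a, b) with a, b > 1 the mode is (a−1)/(a+b−2) = 21/49 ≈ 0.429.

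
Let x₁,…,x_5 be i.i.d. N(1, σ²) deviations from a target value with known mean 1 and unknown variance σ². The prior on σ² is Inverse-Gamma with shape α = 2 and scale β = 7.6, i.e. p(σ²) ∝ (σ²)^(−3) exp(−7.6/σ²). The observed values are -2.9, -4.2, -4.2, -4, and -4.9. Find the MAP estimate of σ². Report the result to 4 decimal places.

Sum of squared deviations about the known mean: SS = (-2.9−1)² + (-4.2−1)² + (-4.2−1)² + (-4−1)² + (-4.9−1)² = 129.1.
The Normal likelihood contributes (σ²)^(−n/2) exp(−SS/(2σ²)), so the posterior is Inverse-Gamma(α + n/2, β + SS/2) = Inverse-Gamma(4.5, 72.15).
The mode of Inverse-Gamma(a, b) is b/(a+1) = 72.15/5.5 ≈ 13.1182.

σ̂²_MAP = 13.1182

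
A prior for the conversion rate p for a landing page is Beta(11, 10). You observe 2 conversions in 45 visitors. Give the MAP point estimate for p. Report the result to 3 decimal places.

p̂_MAP = 0.188

Prior: Beta(11, 10).
Data: 2 successes in 45 trials. The binomial likelihood contributes p^2(1−p)^43, so the posterior is Beta(11+2, 10+43) = Beta(13, 53).
For Beta(a, b) with a, b > 1 the mode is (a−1)/(a+b−2) = 12/64 ≈ 0.188.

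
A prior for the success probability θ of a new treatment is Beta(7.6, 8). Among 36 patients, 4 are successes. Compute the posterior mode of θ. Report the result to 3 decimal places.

Prior: Beta(7.6, 8).
Data: 4 successes in 36 trials. The binomial likelihood contributes θ^4(1−θ)^32, so the posterior is Beta(7.6+4, 8+32) = Beta(11.6, 40).
For Beta(a, b) with a, b > 1 the mode is (a−1)/(a+b−2) = 10.6/49.6 ≈ 0.214.

θ̂_MAP = 0.214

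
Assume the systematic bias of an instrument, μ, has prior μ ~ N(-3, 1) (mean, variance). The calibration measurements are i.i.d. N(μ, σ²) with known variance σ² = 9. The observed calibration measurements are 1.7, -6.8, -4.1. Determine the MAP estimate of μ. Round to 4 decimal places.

μ̂_MAP = -3.0167

n = 3; x̄ = (1.7 + (-6.8) + (-4.1))/3 = -9.2/3 = -46/15 ≈ -3.0667.
For a Normal prior and Normal likelihood with known variance, the posterior is Normal; its mode equals its mean, the precision-weighted average.
Prior precision 1/σ₀² = 1/1 = 1; data precision n/σ² = 3/9 = 1/3.
μ̂ = (1·(-3) + (1/3)·(-46/15)) / (1 + 1/3) = (-181/45)/(4/3) = -181/60 ≈ -3.0167.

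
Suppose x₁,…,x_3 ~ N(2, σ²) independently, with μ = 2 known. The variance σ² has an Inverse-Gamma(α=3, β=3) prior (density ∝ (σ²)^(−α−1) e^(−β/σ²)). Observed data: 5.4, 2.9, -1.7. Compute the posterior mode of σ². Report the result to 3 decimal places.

Sum of squared deviations about the known mean: SS = (5.4−2)² + (2.9−2)² + (-1.7−2)² = 26.06.
The Normal likelihood contributes (σ²)^(−n/2) exp(−SS/(2σ²)), so the posterior is Inverse-Gamma(α + n/2, β + SS/2) = Inverse-Gamma(4.5, 16.03).
The mode of Inverse-Gamma(a, b) is b/(a+1) = 16.03/5.5 ≈ 2.915.

σ̂²_MAP = 2.915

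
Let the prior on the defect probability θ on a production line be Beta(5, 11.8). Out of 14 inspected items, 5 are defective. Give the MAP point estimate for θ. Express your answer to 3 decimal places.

θ̂_MAP = 0.313

Prior: Beta(5, 11.8).
Data: 5 successes in 14 trials. The binomial likelihood contributes θ^5(1−θ)^9, so the posterior is Beta(5+5, 11.8+9) = Beta(10, 20.8).
For Beta(a, b) with a, b > 1 the mode is (a−1)/(a+b−2) = 9/28.8 ≈ 0.313.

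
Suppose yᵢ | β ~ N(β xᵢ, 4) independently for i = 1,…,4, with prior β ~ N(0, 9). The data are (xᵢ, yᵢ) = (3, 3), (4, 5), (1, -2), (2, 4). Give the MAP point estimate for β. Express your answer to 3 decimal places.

β̂_MAP = 1.150

log p(β | y) = −Σ(yᵢ − βxᵢ)²/(2·4) − β²/(2·9) + const.
Setting the derivative to zero: Σxᵢ(yᵢ − βxᵢ)/4 − β/9 = 0, so β = Σxᵢyᵢ / (Σxᵢ² + σ²/τ²).
Σxᵢyᵢ = 3·3 + 4·5 + 1·(-2) + 2·4 = 35; Σxᵢ² = 30; σ²/τ² = 4/9.
β̂_MAP = 35 / (30 + 4/9) = 35/(274/9) = 315/274 ≈ 1.150.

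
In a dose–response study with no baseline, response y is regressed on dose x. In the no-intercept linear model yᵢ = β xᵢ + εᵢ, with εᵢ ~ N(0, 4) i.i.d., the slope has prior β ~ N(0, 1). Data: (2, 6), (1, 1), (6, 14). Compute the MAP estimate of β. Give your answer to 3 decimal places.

log p(β | y) = −Σ(yᵢ − βxᵢ)²/(2·4) − β²/(2·1) + const.
Setting the derivative to zero: Σxᵢ(yᵢ − βxᵢ)/4 − β/1 = 0, so β = Σxᵢyᵢ / (Σxᵢ² + σ²/τ²).
Σxᵢyᵢ = 2·6 + 1·1 + 6·14 = 97; Σxᵢ² = 41; σ²/τ² = 4.
β̂_MAP = 97 / (41 + 4) = 97/45 ≈ 2.156.

β̂_MAP = 2.156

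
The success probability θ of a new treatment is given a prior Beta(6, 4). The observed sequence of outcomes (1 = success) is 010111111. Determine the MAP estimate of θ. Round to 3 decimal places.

Prior: Beta(6, 4).
Data: 7 successes in 9 trials (from the sequence). The binomial likelihood contributes θ^7(1−θ)^2, so the posterior is Beta(6+7, 4+2) = Beta(13, 6).
For Beta(a, b) with a, b > 1 the mode is (a−1)/(a+b−2) = 12/17 ≈ 0.706.

θ̂_MAP = 0.706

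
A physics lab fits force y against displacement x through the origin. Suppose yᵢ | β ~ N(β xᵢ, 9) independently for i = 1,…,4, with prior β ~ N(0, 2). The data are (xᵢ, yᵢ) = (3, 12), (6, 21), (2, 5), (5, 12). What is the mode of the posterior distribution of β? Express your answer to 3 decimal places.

log p(β | y) = −Σ(yᵢ − βxᵢ)²/(2·9) − β²/(2·2) + const.
Setting the derivative to zero: Σxᵢ(yᵢ − βxᵢ)/9 − β/2 = 0, so β = Σxᵢyᵢ / (Σxᵢ² + σ²/τ²).
Σxᵢyᵢ = 3·12 + 6·21 + 2·5 + 5·12 = 232; Σxᵢ² = 74; σ²/τ² = 4.5.
β̂_MAP = 232 / (74 + 4.5) = 232/78.5 ≈ 2.955.

β̂_MAP = 2.955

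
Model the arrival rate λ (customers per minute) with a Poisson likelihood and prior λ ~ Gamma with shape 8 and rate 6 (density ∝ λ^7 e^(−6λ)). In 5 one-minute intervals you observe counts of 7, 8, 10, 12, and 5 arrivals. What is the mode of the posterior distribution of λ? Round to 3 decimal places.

λ̂_MAP = 4.455

Σxᵢ = 7+8+10+12+5 = 42, with n = 5.
Posterior ∝ λ^7e^(−6λ) · λ^42e^(−5λ) = λ^49e^(−11λ), i.e. Gamma(shape=50, rate=11).
The mode of a Gamma(a, b) with a ≥ 1 (shape–rate) is (a−1)/b = 49/11 ≈ 4.455.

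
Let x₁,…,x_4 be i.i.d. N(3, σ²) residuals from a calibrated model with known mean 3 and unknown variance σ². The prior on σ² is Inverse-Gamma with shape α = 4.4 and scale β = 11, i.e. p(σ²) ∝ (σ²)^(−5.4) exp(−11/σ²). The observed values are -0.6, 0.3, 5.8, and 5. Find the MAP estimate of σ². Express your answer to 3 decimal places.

Sum of squared deviations about the known mean: SS = (-0.6−3)² + (0.3−3)² + (5.8−3)² + (5−3)² = 32.09.
The Normal likelihood contributes (σ²)^(−n/2) exp(−SS/(2σ²)), so the posterior is Inverse-Gamma(α + n/2, β + SS/2) = Inverse-Gamma(6.4, 27.045).
The mode of Inverse-Gamma(a, b) is b/(a+1) = 27.045/7.4 ≈ 3.655.

σ̂²_MAP = 3.655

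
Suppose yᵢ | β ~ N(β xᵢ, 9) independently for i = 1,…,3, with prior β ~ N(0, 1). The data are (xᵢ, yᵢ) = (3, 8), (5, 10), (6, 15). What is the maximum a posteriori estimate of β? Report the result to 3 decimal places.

log p(β | y) = −Σ(yᵢ − βxᵢ)²/(2·9) − β²/(2·1) + const.
Setting the derivative to zero: Σxᵢ(yᵢ − βxᵢ)/9 − β/1 = 0, so β = Σxᵢyᵢ / (Σxᵢ² + σ²/τ²).
Σxᵢyᵢ = 3·8 + 5·10 + 6·15 = 164; Σxᵢ² = 70; σ²/τ² = 9.
β̂_MAP = 164 / (70 + 9) = 164/79 ≈ 2.076.

β̂_MAP = 2.076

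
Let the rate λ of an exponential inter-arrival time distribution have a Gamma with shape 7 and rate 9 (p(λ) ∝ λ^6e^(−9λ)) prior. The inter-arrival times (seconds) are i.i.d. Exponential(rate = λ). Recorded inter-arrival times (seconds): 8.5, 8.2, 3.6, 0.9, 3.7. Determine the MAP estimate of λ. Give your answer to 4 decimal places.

The Exponential(rate=λ) likelihood is ∝ λ^n e^(−λΣtᵢ). Here n = 5 and Σtᵢ = 8.5 + 8.2 + 3.6 + 0.9 + 3.7 = 24.9.
Posterior ∝ λ^6e^(−9λ) · λ^5e^(−24.9λ) = λ^11e^(−33.9λ), i.e. Gamma(12, 33.9).
Mode = (a−1)/b = 11/33.9 ≈ 0.3245.

λ̂_MAP = 0.3245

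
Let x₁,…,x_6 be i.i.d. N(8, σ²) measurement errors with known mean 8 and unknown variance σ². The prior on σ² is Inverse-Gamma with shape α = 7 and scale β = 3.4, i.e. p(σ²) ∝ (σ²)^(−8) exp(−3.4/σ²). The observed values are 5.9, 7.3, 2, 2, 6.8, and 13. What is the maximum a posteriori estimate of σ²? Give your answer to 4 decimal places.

Sum of squared deviations about the known mean: SS = (5.9−8)² + (7.3−8)² + (2−8)² + (2−8)² + (6.8−8)² + (13−8)² = 103.34.
The Normal likelihood contributes (σ²)^(−n/2) exp(−SS/(2σ²)), so the posterior is Inverse-Gamma(α + n/2, β + SS/2) = Inverse-Gamma(10, 55.07).
The mode of Inverse-Gamma(a, b) is b/(a+1) = 55.07/11 ≈ 5.0064.

σ̂²_MAP = 5.0064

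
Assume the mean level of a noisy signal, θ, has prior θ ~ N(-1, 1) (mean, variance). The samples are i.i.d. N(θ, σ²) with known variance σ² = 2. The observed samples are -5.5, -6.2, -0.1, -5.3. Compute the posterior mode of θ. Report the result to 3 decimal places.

n = 4; x̄ = ((-5.5) + (-6.2) + (-0.1) + (-5.3))/4 = -17.1/4 = -4.275.
For a Normal prior and Normal likelihood with known variance, the posterior is Normal; its mode equals its mean, the precision-weighted average.
Prior precision 1/σ₀² = 1/1 = 1; data precision n/σ² = 4/2 = 2.
θ̂ = (1·(-1) + 2·(-4.275)) / (1 + 2) = (-9.55)/3 = -191/60 ≈ -3.183.

θ̂_MAP = -3.183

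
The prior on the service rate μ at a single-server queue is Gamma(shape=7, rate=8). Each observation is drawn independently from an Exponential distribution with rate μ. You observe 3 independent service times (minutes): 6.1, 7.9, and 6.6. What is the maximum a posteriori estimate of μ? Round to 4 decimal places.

μ̂_MAP = 0.3147

The Exponential(rate=μ) likelihood is ∝ μ^n e^(−μΣtᵢ). Here n = 3 and Σtᵢ = 6.1 + 7.9 + 6.6 = 20.6.
Posterior ∝ μ^6e^(−8μ) · μ^3e^(−20.6μ) = μ^9e^(−28.6μ), i.e. Gamma(10, 28.6).
Mode = (a−1)/b = 9/28.6 ≈ 0.3147.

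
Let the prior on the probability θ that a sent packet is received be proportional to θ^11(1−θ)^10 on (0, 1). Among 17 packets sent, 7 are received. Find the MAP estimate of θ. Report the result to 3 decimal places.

The prior density ∝ θ^11(1−θ)^10 is the kernel of Beta(12, 11).
Data: 7 successes in 17 trials. The binomial likelihood contributes θ^7(1−θ)^10, so the posterior is Beta(12+7, 11+10) = Beta(19, 21).
For Beta(a, b) with a, b > 1 the mode is (a−1)/(a+b−2) = 18/38 ≈ 0.474.

θ̂_MAP = 0.474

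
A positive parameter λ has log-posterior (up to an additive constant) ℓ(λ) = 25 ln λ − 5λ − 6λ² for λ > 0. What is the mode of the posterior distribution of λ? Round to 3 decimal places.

λ̂_MAP = 1.250

ℓ'(λ) = 25/λ − 5 − 12λ. Setting this to zero and multiplying by λ: 12λ² + 5λ − 25 = 0.
λ = (−5 + √(5² + 4·12·25)) / (2·12) = (−5 + √1225) / 24 = (−5 + 35)/24 = 5/4.
ℓ''(λ) = −25/λ² − 12 < 0, confirming a maximum.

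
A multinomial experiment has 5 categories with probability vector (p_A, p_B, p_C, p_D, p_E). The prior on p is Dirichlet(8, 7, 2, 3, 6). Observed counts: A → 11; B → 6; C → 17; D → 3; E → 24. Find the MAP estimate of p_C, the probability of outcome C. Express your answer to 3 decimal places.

The posterior is Dirichlet(αᵢ + nᵢ) = Dirichlet(19, 13, 19, 6, 30).
For a Dirichlet(a₁,…,a_K) with all aᵢ > 1, the mode has j-th component (aⱼ − 1)/(Σaᵢ − K).
Here Σaᵢ = 87 and K = 5, so p_C = (19 − 1)/(87 − 5) = 18/82 ≈ 0.220.

MAP estimate of p_C = 0.220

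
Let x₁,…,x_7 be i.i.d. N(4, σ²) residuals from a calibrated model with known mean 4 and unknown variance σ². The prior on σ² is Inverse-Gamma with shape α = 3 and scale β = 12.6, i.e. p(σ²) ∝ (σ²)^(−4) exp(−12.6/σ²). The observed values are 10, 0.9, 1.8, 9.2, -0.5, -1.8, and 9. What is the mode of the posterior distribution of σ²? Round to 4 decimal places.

Sum of squared deviations about the known mean: SS = (10−4)² + (0.9−4)² + (1.8−4)² + (9.2−4)² + (-0.5−4)² + (-1.8−4)² + (9−4)² = 156.38.
The Normal likelihood contributes (σ²)^(−n/2) exp(−SS/(2σ²)), so the posterior is Inverse-Gamma(α + n/2, β + SS/2) = Inverse-Gamma(6.5, 90.79).
The mode of Inverse-Gamma(a, b) is b/(a+1) = 90.79/7.5 ≈ 12.1053.

σ̂²_MAP = 12.1053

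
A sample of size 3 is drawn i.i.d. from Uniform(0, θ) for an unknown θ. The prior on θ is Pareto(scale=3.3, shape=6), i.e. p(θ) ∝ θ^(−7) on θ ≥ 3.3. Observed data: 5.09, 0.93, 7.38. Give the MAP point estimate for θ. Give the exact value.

θ̂_MAP = 7.38

The Uniform(0, θ) likelihood is θ^(−n) for θ ≥ max(xᵢ), zero otherwise. Here max(xᵢ) = 7.38.
Posterior ∝ θ^(−7) · θ^(−3) = θ^(−10) on θ ≥ max(3.3, 7.38) = 7.38.
This density is strictly decreasing in θ, so the posterior mode lies at the lower boundary of the support.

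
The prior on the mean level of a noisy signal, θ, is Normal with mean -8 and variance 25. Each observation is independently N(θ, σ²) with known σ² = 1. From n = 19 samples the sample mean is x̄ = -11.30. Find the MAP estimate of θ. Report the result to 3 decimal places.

n = 19, x̄ = -11.30.
For a Normal prior and Normal likelihood with known variance, the posterior is Normal; its mode equals its mean, the precision-weighted average.
Prior precision 1/σ₀² = 1/25 = 0.04; data precision n/σ² = 19/1 = 19.
θ̂ = (0.04·(-8) + 19·(-11.3)) / (0.04 + 19) = (-215.02)/19.04 = -10751/952 ≈ -11.293.

θ̂_MAP = -11.293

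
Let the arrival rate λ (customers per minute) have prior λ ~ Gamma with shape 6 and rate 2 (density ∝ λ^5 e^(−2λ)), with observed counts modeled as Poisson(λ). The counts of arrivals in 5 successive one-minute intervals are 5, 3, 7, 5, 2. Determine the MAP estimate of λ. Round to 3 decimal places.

λ̂_MAP = 3.857

Σxᵢ = 5+3+7+5+2 = 22, with n = 5.
Posterior ∝ λ^5e^(−2λ) · λ^22e^(−5λ) = λ^27e^(−7λ), i.e. Gamma(shape=28, rate=7).
The mode of a Gamma(a, b) with a ≥ 1 (shape–rate) is (a−1)/b = 27/7 ≈ 3.857.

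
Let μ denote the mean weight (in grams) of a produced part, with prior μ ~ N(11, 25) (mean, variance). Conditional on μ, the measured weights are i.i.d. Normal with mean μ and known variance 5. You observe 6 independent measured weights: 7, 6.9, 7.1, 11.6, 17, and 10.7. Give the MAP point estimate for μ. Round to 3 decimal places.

μ̂_MAP = 10.081

n = 6; x̄ = (7 + 6.9 + 7.1 + 11.6 + 17 + 10.7)/6 = 60.3/6 = 10.05.
For a Normal prior and Normal likelihood with known variance, the posterior is Normal; its mode equals its mean, the precision-weighted average.
Prior precision 1/σ₀² = 1/25 = 0.04; data precision n/σ² = 6/5 = 1.2.
μ̂ = (0.04·11 + 1.2·10.05) / (0.04 + 1.2) = 12.5/1.24 = 625/62 ≈ 10.081.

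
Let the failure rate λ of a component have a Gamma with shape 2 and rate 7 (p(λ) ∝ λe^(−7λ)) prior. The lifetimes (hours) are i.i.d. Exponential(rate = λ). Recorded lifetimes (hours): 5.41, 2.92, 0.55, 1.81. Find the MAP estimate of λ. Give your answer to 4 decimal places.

λ̂_MAP = 0.2826

The Exponential(rate=λ) likelihood is ∝ λ^n e^(−λΣtᵢ). Here n = 4 and Σtᵢ = 5.41 + 2.92 + 0.55 + 1.81 = 10.69.
Posterior ∝ λe^(−7λ) · λ^4e^(−10.69λ) = λ^5e^(−17.69λ), i.e. Gamma(6, 17.69).
Mode = (a−1)/b = 5/17.69 ≈ 0.2826.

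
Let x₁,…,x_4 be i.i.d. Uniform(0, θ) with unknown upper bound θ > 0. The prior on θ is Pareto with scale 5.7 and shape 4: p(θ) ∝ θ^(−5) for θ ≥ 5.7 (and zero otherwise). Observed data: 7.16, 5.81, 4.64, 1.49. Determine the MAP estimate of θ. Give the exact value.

The Uniform(0, θ) likelihood is θ^(−n) for θ ≥ max(xᵢ), zero otherwise. Here max(xᵢ) = 7.16.
Posterior ∝ θ^(−5) · θ^(−4) = θ^(−9) on θ ≥ max(5.7, 7.16) = 7.16.
This density is strictly decreasing in θ, so the posterior mode lies at the lower boundary of the support.

θ̂_MAP = 7.16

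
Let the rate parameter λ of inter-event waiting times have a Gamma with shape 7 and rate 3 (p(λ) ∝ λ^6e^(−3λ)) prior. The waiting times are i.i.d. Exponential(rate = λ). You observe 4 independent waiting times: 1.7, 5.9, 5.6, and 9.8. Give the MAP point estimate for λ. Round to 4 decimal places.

λ̂_MAP = 0.3846

The Exponential(rate=λ) likelihood is ∝ λ^n e^(−λΣtᵢ). Here n = 4 and Σtᵢ = 1.7 + 5.9 + 5.6 + 9.8 = 23.
Posterior ∝ λ^6e^(−3λ) · λ^4e^(−23λ) = λ^10e^(−26λ), i.e. Gamma(11, 26).
Mode = (a−1)/b = 10/26 ≈ 0.3846.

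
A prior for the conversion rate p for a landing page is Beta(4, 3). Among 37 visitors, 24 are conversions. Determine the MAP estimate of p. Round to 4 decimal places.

p̂_MAP = 0.6429

Prior: Beta(4, 3).
Data: 24 successes in 37 trials. The binomial likelihood contributes p^24(1−p)^13, so the posterior is Beta(4+24, 3+13) = Beta(28, 16).
For Beta(a, b) with a, b > 1 the mode is (a−1)/(a+b−2) = 27/42 ≈ 0.6429.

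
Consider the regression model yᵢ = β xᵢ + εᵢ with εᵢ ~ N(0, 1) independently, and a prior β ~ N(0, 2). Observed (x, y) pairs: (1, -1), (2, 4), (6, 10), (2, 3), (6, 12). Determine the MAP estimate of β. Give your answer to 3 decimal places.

log p(β | y) = −Σ(yᵢ − βxᵢ)²/(2·1) − β²/(2·2) + const.
Setting the derivative to zero: Σxᵢ(yᵢ − βxᵢ)/1 − β/2 = 0, so β = Σxᵢyᵢ / (Σxᵢ² + σ²/τ²).
Σxᵢyᵢ = 1·(-1) + 2·4 + 6·10 + 2·3 + 6·12 = 145; Σxᵢ² = 81; σ²/τ² = 0.5.
β̂_MAP = 145 / (81 + 0.5) = 145/81.5 ≈ 1.779.

β̂_MAP = 1.779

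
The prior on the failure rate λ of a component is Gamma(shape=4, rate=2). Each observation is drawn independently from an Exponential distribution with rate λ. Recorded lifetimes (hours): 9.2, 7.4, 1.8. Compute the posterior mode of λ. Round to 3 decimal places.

The Exponential(rate=λ) likelihood is ∝ λ^n e^(−λΣtᵢ). Here n = 3 and Σtᵢ = 9.2 + 7.4 + 1.8 = 18.4.
Posterior ∝ λ^3e^(−2λ) · λ^3e^(−18.4λ) = λ^6e^(−20.4λ), i.e. Gamma(7, 20.4).
Mode = (a−1)/b = 6/20.4 ≈ 0.294.

λ̂_MAP = 0.294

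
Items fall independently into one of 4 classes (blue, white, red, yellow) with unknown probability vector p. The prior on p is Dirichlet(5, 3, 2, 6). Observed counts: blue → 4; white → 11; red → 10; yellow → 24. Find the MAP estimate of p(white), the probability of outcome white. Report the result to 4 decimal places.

MAP estimate of p(white) = 0.2131

The posterior is Dirichlet(αᵢ + nᵢ) = Dirichlet(9, 14, 12, 30).
For a Dirichlet(a₁,…,a_K) with all aᵢ > 1, the mode has j-th component (aⱼ − 1)/(Σaᵢ − K).
Here Σaᵢ = 65 and K = 4, so p(white) = (14 − 1)/(65 − 4) = 13/61 ≈ 0.2131.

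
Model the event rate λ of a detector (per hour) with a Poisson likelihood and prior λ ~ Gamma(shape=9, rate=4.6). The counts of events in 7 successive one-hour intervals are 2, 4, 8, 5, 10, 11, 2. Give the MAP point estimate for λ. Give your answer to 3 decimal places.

λ̂_MAP = 4.310

Σxᵢ = 2+4+8+5+10+11+2 = 42, with n = 7.
Posterior ∝ λ^8e^(−4.6λ) · λ^42e^(−7λ) = λ^50e^(−11.6λ), i.e. Gamma(shape=51, rate=11.6).
The mode of a Gamma(a, b) with a ≥ 1 (shape–rate) is (a−1)/b = 50/11.6 ≈ 4.310.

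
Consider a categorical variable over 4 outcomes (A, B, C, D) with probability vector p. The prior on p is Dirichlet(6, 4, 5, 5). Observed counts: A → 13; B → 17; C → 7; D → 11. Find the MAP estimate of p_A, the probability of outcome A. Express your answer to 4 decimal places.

The posterior is Dirichlet(αᵢ + nᵢ) = Dirichlet(19, 21, 12, 16).
For a Dirichlet(a₁,…,a_K) with all aᵢ > 1, the mode has j-th component (aⱼ − 1)/(Σaᵢ − K).
Here Σaᵢ = 68 and K = 4, so p_A = (19 − 1)/(68 − 4) = 18/64 ≈ 0.2813.

MAP estimate of p_A = 0.2813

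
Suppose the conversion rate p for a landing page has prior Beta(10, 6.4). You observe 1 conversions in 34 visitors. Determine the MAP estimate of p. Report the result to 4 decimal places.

p̂_MAP = 0.2066

Prior: Beta(10, 6.4).
Data: 1 success in 34 trials. The binomial likelihood contributes p(1−p)^33, so the posterior is Beta(10+1, 6.4+33) = Beta(11, 39.4).
For Beta(a, b) with a, b > 1 the mode is (a−1)/(a+b−2) = 10/48.4 ≈ 0.2066.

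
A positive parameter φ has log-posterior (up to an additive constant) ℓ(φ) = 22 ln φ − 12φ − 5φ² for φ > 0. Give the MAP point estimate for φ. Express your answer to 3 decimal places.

φ̂_MAP = 1.000

ℓ'(φ) = 22/φ − 12 − 10φ. Setting this to zero and multiplying by φ: 10φ² + 12φ − 22 = 0.
φ = (−12 + √(12² + 4·10·22)) / (2·10) = (−12 + √1024) / 20 = (−12 + 32)/20 = 1.
ℓ''(φ) = −22/φ² − 10 < 0, confirming a maximum.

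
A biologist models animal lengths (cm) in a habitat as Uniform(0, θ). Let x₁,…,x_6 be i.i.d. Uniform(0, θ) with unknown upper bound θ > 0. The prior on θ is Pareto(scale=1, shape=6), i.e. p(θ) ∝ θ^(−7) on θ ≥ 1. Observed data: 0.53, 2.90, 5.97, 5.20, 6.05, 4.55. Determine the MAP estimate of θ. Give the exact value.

The Uniform(0, θ) likelihood is θ^(−n) for θ ≥ max(xᵢ), zero otherwise. Here max(xᵢ) = 6.05.
Posterior ∝ θ^(−7) · θ^(−6) = θ^(−13) on θ ≥ max(1, 6.05) = 6.05.
This density is strictly decreasing in θ, so the posterior mode lies at the lower boundary of the support.

θ̂_MAP = 6.05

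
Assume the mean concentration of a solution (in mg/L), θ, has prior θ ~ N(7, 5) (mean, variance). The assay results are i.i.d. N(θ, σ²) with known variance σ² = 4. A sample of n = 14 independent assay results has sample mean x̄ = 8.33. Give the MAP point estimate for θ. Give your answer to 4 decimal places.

θ̂_MAP = 8.2581

n = 14, x̄ = 8.33.
For a Normal prior and Normal likelihood with known variance, the posterior is Normal; its mode equals its mean, the precision-weighted average.
Prior precision 1/σ₀² = 1/5 = 0.2; data precision n/σ² = 14/4 = 3.5.
θ̂ = (0.2·7 + 3.5·8.33) / (0.2 + 3.5) = 30.555/3.7 = 6111/740 ≈ 8.2581.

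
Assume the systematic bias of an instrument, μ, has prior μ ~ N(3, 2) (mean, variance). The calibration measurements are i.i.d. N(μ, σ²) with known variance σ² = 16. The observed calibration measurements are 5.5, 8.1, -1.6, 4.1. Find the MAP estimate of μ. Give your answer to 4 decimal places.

μ̂_MAP = 3.3417

n = 4; x̄ = (5.5 + 8.1 + (-1.6) + 4.1)/4 = 16.1/4 = 4.025.
For a Normal prior and Normal likelihood with known variance, the posterior is Normal; its mode equals its mean, the precision-weighted average.
Prior precision 1/σ₀² = 1/2 = 0.5; data precision n/σ² = 4/16 = 0.25.
μ̂ = (0.5·3 + 0.25·4.025) / (0.5 + 0.25) = 2.50625/0.75 = 401/120 ≈ 3.3417.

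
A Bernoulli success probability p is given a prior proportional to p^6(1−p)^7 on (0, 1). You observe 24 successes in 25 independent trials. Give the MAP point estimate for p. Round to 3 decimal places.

p̂_MAP = 0.789

The prior density ∝ p^6(1−p)^7 is the kernel of Beta(7, 8).
Data: 24 successes in 25 trials. The binomial likelihood contributes p^24(1−p)^1, so the posterior is Beta(7+24, 8+1) = Beta(31, 9).
For Beta(a, b) with a, b > 1 the mode is (a−1)/(a+b−2) = 30/38 ≈ 0.789.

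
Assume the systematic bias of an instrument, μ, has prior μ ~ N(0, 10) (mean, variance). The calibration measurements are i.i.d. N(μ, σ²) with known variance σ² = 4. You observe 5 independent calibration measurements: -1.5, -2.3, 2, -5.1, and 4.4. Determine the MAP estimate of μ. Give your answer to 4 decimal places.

n = 5; x̄ = ((-1.5) + (-2.3) + 2 + (-5.1) + 4.4)/5 = -2.5/5 = -0.5.
For a Normal prior and Normal likelihood with known variance, the posterior is Normal; its mode equals its mean, the precision-weighted average.
Prior precision 1/σ₀² = 1/10 = 0.1; data precision n/σ² = 5/4 = 1.25.
μ̂ = (0.1·0 + 1.25·(-0.5)) / (0.1 + 1.25) = (-0.625)/1.35 = -25/54 ≈ -0.4630.

μ̂_MAP = -0.4630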